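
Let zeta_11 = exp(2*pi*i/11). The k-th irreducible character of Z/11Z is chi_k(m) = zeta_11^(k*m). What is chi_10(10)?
chi_10(10) = zeta_11^100 = exp(2*I*pi/11)

Why: chi_10(10) = zeta_11^(10*10) = zeta_11^100. Since zeta_11^11 = 1, this equals zeta_11^1 = exp(2*pi*i*1/11) = exp(2*I*pi/11).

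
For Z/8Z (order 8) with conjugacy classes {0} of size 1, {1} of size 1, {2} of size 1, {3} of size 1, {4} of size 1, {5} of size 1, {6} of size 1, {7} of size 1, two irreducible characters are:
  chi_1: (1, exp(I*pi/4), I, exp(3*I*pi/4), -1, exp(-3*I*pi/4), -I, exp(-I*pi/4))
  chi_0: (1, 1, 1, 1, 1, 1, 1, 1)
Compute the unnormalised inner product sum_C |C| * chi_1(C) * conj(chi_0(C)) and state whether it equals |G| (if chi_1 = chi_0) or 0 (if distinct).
Sum = 0; so <chi_1, chi_0> = 0 (distinct irreducibles are orthogonal).

Details: Compute term by term over conjugacy classes (|C| * chi_1(C) * conj(chi_0(C))):
  1*(1)*conj(1) + 1*(exp(I*pi/4))*conj(1) + 1*(I)*conj(1) + 1*(exp(3*I*pi/4))*conj(1) + 1*(-1)*conj(1) + 1*(exp(-3*I*pi/4))*conj(1) + 1*(-I)*conj(1) + 1*(exp(-I*pi/4))*conj(1)
  = (1) + (exp(I*pi/4)) + (I) + (exp(3*I*pi/4)) + (-1) + (exp(-3*I*pi/4)) + (-I) + (exp(-I*pi/4))
  = 0.
(Exp terms are combined using exp(i*s)*conj(exp(i*t)) = exp(i*(s-t)), and sums of them are collapsed using the identity that for every m > 1 the m distinct m-th roots of unity sum to 0, e.g. 1 + exp(2*I*pi/3) + exp(-2*I*pi/3) = 0.)
Dividing by |G| = 8 gives 0/8 = 0, matching the row-orthogonality relation <chi_1, chi_0> = [chi_1 = chi_0].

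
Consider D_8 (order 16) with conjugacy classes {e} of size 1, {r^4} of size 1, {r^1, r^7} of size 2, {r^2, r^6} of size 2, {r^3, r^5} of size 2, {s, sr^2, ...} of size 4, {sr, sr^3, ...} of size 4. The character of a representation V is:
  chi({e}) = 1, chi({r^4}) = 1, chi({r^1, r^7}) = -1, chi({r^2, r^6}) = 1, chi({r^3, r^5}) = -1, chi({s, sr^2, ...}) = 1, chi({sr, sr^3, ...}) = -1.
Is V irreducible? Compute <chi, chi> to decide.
Irreducible: <chi, chi> = 1.

Working: <chi, chi> = (1/|G|) sum_C |C| * |chi(C)|^2 = (1/16)[1*|1|^2 + 1*|1|^2 + 2*|-1|^2 + 2*|1|^2 + 2*|-1|^2 + 4*|1|^2 + 4*|-1|^2]
  = (1/16)[(1) + (1) + (2) + (2) + (2) + (4) + (4)] = 16/16 = 1.
A character is irreducible iff <chi, chi> = 1, so this representation is irreducible.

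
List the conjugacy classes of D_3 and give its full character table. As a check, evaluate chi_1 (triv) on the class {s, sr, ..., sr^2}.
Conjugacy classes: {e} of size 1, {r^1, r^2} of size 2, {s, sr, ..., sr^2} of size 3.
Character table:
  irrep \ class              {e} (size 1)  {r^1, r^2} (size 2)  {s, sr, ..., sr^2} (size 3)
  chi_1 (triv)               1             1                    1                          
  chi_2 (sign: r->1, s->-1)  1             1                    -1                         
  chi_3 (2d, j=1)            2             -1                   0                          

Spot check: chi_1 (triv) on {s, sr, ..., sr^2} = 1.

Working: D_3 has order 2*3 = 6 with 3 conjugacy classes, hence 3 irreducibles. Sum of squared dims 1 + 1 + 4 = 6 = |G|. Linear characters come from the abelianisation; the 2-dimensional irreps have character r^k -> 2*cos(2*pi*j*k/3), reflections -> 0.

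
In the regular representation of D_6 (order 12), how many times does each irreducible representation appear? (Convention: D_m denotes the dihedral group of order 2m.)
Each irreducible V_i of dimension d_i appears with multiplicity d_i, i.e. rho_reg = (direct sum over all irreducibles V_i) d_i V_i. The irreducible dimensions for D_6 are 1, 1, 1, 1, 2, 2: 4 irreducibles of dimension 1, each with multiplicity 1; 2 irreducibles of dimension 2, each with multiplicity 2. Total dimension 4*1*1 + 2*2*2 = 12 = |G|.

Explanation: General theorem: in the regular representation of a finite group G, each irreducible appears with multiplicity equal to its dimension. Check: dim(rho_reg) = sum d_i^2 = 1 + 1 + 1 + 1 + 4 + 4 = 12 = |G|.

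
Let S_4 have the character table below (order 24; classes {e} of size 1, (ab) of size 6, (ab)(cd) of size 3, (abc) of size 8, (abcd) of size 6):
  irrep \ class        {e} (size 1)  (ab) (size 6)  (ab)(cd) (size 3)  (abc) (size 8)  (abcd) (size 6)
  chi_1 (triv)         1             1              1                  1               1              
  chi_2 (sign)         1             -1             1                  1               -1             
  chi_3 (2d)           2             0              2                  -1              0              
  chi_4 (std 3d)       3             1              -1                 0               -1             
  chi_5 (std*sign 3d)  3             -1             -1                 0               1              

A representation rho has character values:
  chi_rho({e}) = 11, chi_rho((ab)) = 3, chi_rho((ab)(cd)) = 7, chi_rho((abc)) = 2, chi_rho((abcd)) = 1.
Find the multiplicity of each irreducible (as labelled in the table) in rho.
Multiplicities: chi_1: 3, chi_2: 1, chi_3: 2, chi_4: 1, chi_5: 0.

Use <chi_rho, chi> = (1/|G|) sum_C |C| * chi_rho(C) * conj(chi(C)) with |G| = 24 for each irreducible chi in the table:
  <chi_rho, chi_1> = (1/24)[1*(11)*conj(1) + 6*(3)*conj(1) + 3*(7)*conj(1) + 8*(2)*conj(1) + 6*(1)*conj(1)]
      = (1/24)[(11) + (18) + (21) + (16) + (6)] = 72/24 = 3
  <chi_rho, chi_2> = (1/24)[1*(11)*conj(1) + 6*(3)*conj(-1) + 3*(7)*conj(1) + 8*(2)*conj(1) + 6*(1)*conj(-1)]
      = (1/24)[(11) + (-18) + (21) + (16) + (-6)] = 24/24 = 1
  <chi_rho, chi_3> = (1/24)[1*(11)*conj(2) + 6*(3)*conj(0) + 3*(7)*conj(2) + 8*(2)*conj(-1) + 6*(1)*conj(0)]
      = (1/24)[(22) + (0) + (42) + (-16) + (0)] = 48/24 = 2
  <chi_rho, chi_4> = (1/24)[1*(11)*conj(3) + 6*(3)*conj(1) + 3*(7)*conj(-1) + 8*(2)*conj(0) + 6*(1)*conj(-1)]
      = (1/24)[(33) + (18) + (-21) + (0) + (-6)] = 24/24 = 1
  <chi_rho, chi_5> = (1/24)[1*(11)*conj(3) + 6*(3)*conj(-1) + 3*(7)*conj(-1) + 8*(2)*conj(0) + 6*(1)*conj(1)]
      = (1/24)[(33) + (-18) + (-21) + (0) + (6)] = 0/24 = 0
Dimension check: dim(rho) = sum (mult * dim) = 3*1 + 1*1 + 2*2 + 1*3 + 0*3 = 11 = chi_rho(e) = 11.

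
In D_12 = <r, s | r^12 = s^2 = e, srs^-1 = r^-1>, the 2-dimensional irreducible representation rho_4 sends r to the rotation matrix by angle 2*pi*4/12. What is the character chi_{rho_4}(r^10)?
chi_{rho_4}(r^10) = 2*cos(2*pi*4*10/12) = -1

Argument: rho_4(r^10) is rotation by angle 2*pi*4*10/12, whose trace is 2*cos(2*pi*4*10/12) = -1.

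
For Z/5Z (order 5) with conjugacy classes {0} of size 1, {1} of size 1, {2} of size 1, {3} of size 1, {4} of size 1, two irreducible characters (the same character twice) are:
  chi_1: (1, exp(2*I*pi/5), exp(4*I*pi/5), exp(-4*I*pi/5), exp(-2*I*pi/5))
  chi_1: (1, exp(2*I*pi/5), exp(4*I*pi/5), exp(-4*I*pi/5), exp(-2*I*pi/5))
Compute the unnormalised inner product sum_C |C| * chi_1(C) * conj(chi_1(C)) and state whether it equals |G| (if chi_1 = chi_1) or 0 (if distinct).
Sum = 5 = |G| = 5; so <chi_1, chi_1> = 1 (norm-1 confirms irreducibility).

Working: Compute term by term over conjugacy classes (|C| * chi_1(C) * conj(chi_1(C))):
  1*(1)*conj(1) + 1*(exp(2*I*pi/5))*conj(exp(2*I*pi/5)) + 1*(exp(4*I*pi/5))*conj(exp(4*I*pi/5)) + 1*(exp(-4*I*pi/5))*conj(exp(-4*I*pi/5)) + 1*(exp(-2*I*pi/5))*conj(exp(-2*I*pi/5))
  = (1) + (1) + (1) + (1) + (1)
  = 5.
(Exp terms are combined using exp(i*s)*conj(exp(i*t)) = exp(i*(s-t)), and sums of them are collapsed using the identity that for every m > 1 the m distinct m-th roots of unity sum to 0, e.g. 1 + exp(2*I*pi/3) + exp(-2*I*pi/3) = 0.)
Dividing by |G| = 5 gives 5/5 = 1, matching the row-orthogonality relation <chi_1, chi_1> = [chi_1 = chi_1].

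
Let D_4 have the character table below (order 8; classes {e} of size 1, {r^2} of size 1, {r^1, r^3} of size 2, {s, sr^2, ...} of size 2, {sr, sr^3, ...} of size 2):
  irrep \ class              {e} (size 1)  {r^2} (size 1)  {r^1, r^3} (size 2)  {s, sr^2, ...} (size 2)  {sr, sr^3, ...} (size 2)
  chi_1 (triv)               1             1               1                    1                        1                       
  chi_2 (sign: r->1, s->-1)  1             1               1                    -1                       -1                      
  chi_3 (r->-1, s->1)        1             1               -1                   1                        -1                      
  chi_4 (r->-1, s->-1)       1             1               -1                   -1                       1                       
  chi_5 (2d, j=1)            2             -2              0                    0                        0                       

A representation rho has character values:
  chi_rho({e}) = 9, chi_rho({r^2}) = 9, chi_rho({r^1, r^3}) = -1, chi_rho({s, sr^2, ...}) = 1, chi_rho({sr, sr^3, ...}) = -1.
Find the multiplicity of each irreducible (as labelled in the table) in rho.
Multiplicities: chi_1: 2, chi_2: 2, chi_3: 3, chi_4: 2, chi_5: 0.

Derivation: Use <chi_rho, chi> = (1/|G|) sum_C |C| * chi_rho(C) * conj(chi(C)) with |G| = 8 for each irreducible chi in the table:
  <chi_rho, chi_1> = (1/8)[1*(9)*conj(1) + 1*(9)*conj(1) + 2*(-1)*conj(1) + 2*(1)*conj(1) + 2*(-1)*conj(1)]
      = (1/8)[(9) + (9) + (-2) + (2) + (-2)] = 16/8 = 2
  <chi_rho, chi_2> = (1/8)[1*(9)*conj(1) + 1*(9)*conj(1) + 2*(-1)*conj(1) + 2*(1)*conj(-1) + 2*(-1)*conj(-1)]
      = (1/8)[(9) + (9) + (-2) + (-2) + (2)] = 16/8 = 2
  <chi_rho, chi_3> = (1/8)[1*(9)*conj(1) + 1*(9)*conj(1) + 2*(-1)*conj(-1) + 2*(1)*conj(1) + 2*(-1)*conj(-1)]
      = (1/8)[(9) + (9) + (2) + (2) + (2)] = 24/8 = 3
  <chi_rho, chi_4> = (1/8)[1*(9)*conj(1) + 1*(9)*conj(1) + 2*(-1)*conj(-1) + 2*(1)*conj(-1) + 2*(-1)*conj(1)]
      = (1/8)[(9) + (9) + (2) + (-2) + (-2)] = 16/8 = 2
  <chi_rho, chi_5> = (1/8)[1*(9)*conj(2) + 1*(9)*conj(-2) + 2*(-1)*conj(0) + 2*(1)*conj(0) + 2*(-1)*conj(0)]
      = (1/8)[(18) + (-18) + (0) + (0) + (0)] = 0/8 = 0
Dimension check: dim(rho) = sum (mult * dim) = 2*1 + 2*1 + 3*1 + 2*1 + 0*2 = 9 = chi_rho(e) = 9.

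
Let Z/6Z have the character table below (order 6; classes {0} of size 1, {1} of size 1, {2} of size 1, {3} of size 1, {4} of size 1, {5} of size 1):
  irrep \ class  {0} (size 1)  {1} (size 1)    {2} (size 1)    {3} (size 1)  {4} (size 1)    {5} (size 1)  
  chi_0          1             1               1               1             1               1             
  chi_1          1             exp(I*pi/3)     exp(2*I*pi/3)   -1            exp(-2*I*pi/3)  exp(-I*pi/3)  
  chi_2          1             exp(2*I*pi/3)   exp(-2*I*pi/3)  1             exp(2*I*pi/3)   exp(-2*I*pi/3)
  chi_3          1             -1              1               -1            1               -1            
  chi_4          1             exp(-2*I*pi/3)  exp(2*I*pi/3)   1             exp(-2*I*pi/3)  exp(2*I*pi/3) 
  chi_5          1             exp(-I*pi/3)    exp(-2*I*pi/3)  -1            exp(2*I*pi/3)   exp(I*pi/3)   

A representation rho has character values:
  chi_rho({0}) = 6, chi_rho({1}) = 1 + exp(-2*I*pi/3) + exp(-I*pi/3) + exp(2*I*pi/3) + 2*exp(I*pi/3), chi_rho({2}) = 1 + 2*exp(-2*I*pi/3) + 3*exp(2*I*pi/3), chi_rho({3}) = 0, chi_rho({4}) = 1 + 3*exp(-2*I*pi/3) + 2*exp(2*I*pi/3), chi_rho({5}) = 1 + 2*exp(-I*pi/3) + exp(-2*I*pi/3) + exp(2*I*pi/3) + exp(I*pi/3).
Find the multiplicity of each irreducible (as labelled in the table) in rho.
Multiplicities: chi_0: 1, chi_1: 2, chi_2: 1, chi_3: 0, chi_4: 1, chi_5: 1.

Justification: Use <chi_rho, chi> = (1/|G|) sum_C |C| * chi_rho(C) * conj(chi(C)) with |G| = 6 for each irreducible chi in the table:
  <chi_rho, chi_0> = (1/6)[1*(6)*conj(1) + 1*(1 + exp(-2*I*pi/3) + exp(-I*pi/3) + exp(2*I*pi/3) + 2*exp(I*pi/3))*conj(1) + 1*(1 + 2*exp(-2*I*pi/3) + 3*exp(2*I*pi/3))*conj(1) + 1*(0)*conj(1) + 1*(1 + 3*exp(-2*I*pi/3) + 2*exp(2*I*pi/3))*conj(1) + 1*(1 + 2*exp(-I*pi/3) + exp(-2*I*pi/3) + exp(2*I*pi/3) + exp(I*pi/3))*conj(1)]
      = (1/6)[(6) + (1 + exp(-2*I*pi/3) + exp(-I*pi/3) + exp(2*I*pi/3) + 2*exp(I*pi/3)) + (1 + 2*exp(-2*I*pi/3) + 3*exp(2*I*pi/3)) + (0) + (1 + 3*exp(-2*I*pi/3) + 2*exp(2*I*pi/3)) + (1 + 2*exp(-I*pi/3) + exp(-2*I*pi/3) + exp(2*I*pi/3) + exp(I*pi/3))] = 6/6 = 1
  <chi_rho, chi_1> = (1/6)[1*(6)*conj(1) + 1*(1 + exp(-2*I*pi/3) + exp(-I*pi/3) + exp(2*I*pi/3) + 2*exp(I*pi/3))*conj(exp(I*pi/3)) + 1*(1 + 2*exp(-2*I*pi/3) + 3*exp(2*I*pi/3))*conj(exp(2*I*pi/3)) + 1*(0)*conj(-1) + 1*(1 + 3*exp(-2*I*pi/3) + 2*exp(2*I*pi/3))*conj(exp(-2*I*pi/3)) + 1*(1 + 2*exp(-I*pi/3) + exp(-2*I*pi/3) + exp(2*I*pi/3) + exp(I*pi/3))*conj(exp(-I*pi/3))]
      = (1/6)[(6) + (1 + exp(-2*I*pi/3) + exp(-I*pi/3) + exp(I*pi/3)) + (3 + exp(-2*I*pi/3) + 2*exp(2*I*pi/3)) + (0) + (3 + 2*exp(-2*I*pi/3) + exp(2*I*pi/3)) + (1 + exp(-I*pi/3) + exp(2*I*pi/3) + exp(I*pi/3))] = 12/6 = 2
  <chi_rho, chi_2> = (1/6)[1*(6)*conj(1) + 1*(1 + exp(-2*I*pi/3) + exp(-I*pi/3) + exp(2*I*pi/3) + 2*exp(I*pi/3))*conj(exp(2*I*pi/3)) + 1*(1 + 2*exp(-2*I*pi/3) + 3*exp(2*I*pi/3))*conj(exp(-2*I*pi/3)) + 1*(0)*conj(1) + 1*(1 + 3*exp(-2*I*pi/3) + 2*exp(2*I*pi/3))*conj(exp(2*I*pi/3)) + 1*(1 + 2*exp(-I*pi/3) + exp(-2*I*pi/3) + exp(2*I*pi/3) + exp(I*pi/3))*conj(exp(-2*I*pi/3))]
      = (1/6)[(6) + (2*exp(-I*pi/3) + exp(-2*I*pi/3) + exp(2*I*pi/3)) + (2 + 3*exp(-2*I*pi/3) + exp(2*I*pi/3)) + (0) + (2 + exp(-2*I*pi/3) + 3*exp(2*I*pi/3)) + (exp(-2*I*pi/3) + exp(2*I*pi/3) + 2*exp(I*pi/3))] = 6/6 = 1
  <chi_rho, chi_3> = (1/6)[1*(6)*conj(1) + 1*(1 + exp(-2*I*pi/3) + exp(-I*pi/3) + exp(2*I*pi/3) + 2*exp(I*pi/3))*conj(-1) + 1*(1 + 2*exp(-2*I*pi/3) + 3*exp(2*I*pi/3))*conj(1) + 1*(0)*conj(-1) + 1*(1 + 3*exp(-2*I*pi/3) + 2*exp(2*I*pi/3))*conj(1) + 1*(1 + 2*exp(-I*pi/3) + exp(-2*I*pi/3) + exp(2*I*pi/3) + exp(I*pi/3))*conj(-1)]
      = (1/6)[(6) + (-1 - 2*exp(I*pi/3) - exp(2*I*pi/3) - exp(-I*pi/3) - exp(-2*I*pi/3)) + (1 + 2*exp(-2*I*pi/3) + 3*exp(2*I*pi/3)) + (0) + (1 + 3*exp(-2*I*pi/3) + 2*exp(2*I*pi/3)) + (-1 - exp(I*pi/3) - exp(2*I*pi/3) - exp(-2*I*pi/3) - 2*exp(-I*pi/3))] = 0/6 = 0
  <chi_rho, chi_4> = (1/6)[1*(6)*conj(1) + 1*(1 + exp(-2*I*pi/3) + exp(-I*pi/3) + exp(2*I*pi/3) + 2*exp(I*pi/3))*conj(exp(-2*I*pi/3)) + 1*(1 + 2*exp(-2*I*pi/3) + 3*exp(2*I*pi/3))*conj(exp(2*I*pi/3)) + 1*(0)*conj(1) + 1*(1 + 3*exp(-2*I*pi/3) + 2*exp(2*I*pi/3))*conj(exp(-2*I*pi/3)) + 1*(1 + 2*exp(-I*pi/3) + exp(-2*I*pi/3) + exp(2*I*pi/3) + exp(I*pi/3))*conj(exp(2*I*pi/3))]
      = (1/6)[(6) + (-1 + exp(-2*I*pi/3) + exp(2*I*pi/3) + exp(I*pi/3)) + (3 + exp(-2*I*pi/3) + 2*exp(2*I*pi/3)) + (0) + (3 + 2*exp(-2*I*pi/3) + exp(2*I*pi/3)) + (-1 + exp(-2*I*pi/3) + exp(-I*pi/3) + exp(2*I*pi/3))] = 6/6 = 1
  <chi_rho, chi_5> = (1/6)[1*(6)*conj(1) + 1*(1 + exp(-2*I*pi/3) + exp(-I*pi/3) + exp(2*I*pi/3) + 2*exp(I*pi/3))*conj(exp(-I*pi/3)) + 1*(1 + 2*exp(-2*I*pi/3) + 3*exp(2*I*pi/3))*conj(exp(-2*I*pi/3)) + 1*(0)*conj(-1) + 1*(1 + 3*exp(-2*I*pi/3) + 2*exp(2*I*pi/3))*conj(exp(2*I*pi/3)) + 1*(1 + 2*exp(-I*pi/3) + exp(-2*I*pi/3) + exp(2*I*pi/3) + exp(I*pi/3))*conj(exp(I*pi/3))]
      = (1/6)[(6) + (exp(-I*pi/3) + exp(I*pi/3) + 2*exp(2*I*pi/3)) + (2 + 3*exp(-2*I*pi/3) + exp(2*I*pi/3)) + (0) + (2 + exp(-2*I*pi/3) + 3*exp(2*I*pi/3)) + (2*exp(-2*I*pi/3) + exp(-I*pi/3) + exp(I*pi/3))] = 6/6 = 1
(Exp terms are combined using exp(i*s)*conj(exp(i*t)) = exp(i*(s-t)), and sums of them are collapsed using the identity that for every m > 1 the m distinct m-th roots of unity sum to 0, e.g. 1 + exp(2*I*pi/3) + exp(-2*I*pi/3) = 0.)
Dimension check: dim(rho) = sum (mult * dim) = 1*1 + 2*1 + 1*1 + 0*1 + 1*1 + 1*1 = 6 = chi_rho(e) = 6.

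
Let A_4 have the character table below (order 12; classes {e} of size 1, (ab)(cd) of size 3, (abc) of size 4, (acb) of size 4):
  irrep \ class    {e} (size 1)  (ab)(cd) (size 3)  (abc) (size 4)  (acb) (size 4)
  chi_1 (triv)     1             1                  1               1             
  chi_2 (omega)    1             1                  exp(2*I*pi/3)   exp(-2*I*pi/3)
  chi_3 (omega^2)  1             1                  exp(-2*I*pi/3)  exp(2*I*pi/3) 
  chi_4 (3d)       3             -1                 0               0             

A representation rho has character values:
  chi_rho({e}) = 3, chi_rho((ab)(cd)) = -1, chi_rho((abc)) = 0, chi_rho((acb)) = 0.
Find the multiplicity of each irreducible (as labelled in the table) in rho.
Multiplicities: chi_1: 0, chi_2: 0, chi_3: 0, chi_4: 1.

Use <chi_rho, chi> = (1/|G|) sum_C |C| * chi_rho(C) * conj(chi(C)) with |G| = 12 for each irreducible chi in the table:
  <chi_rho, chi_1> = (1/12)[1*(3)*conj(1) + 3*(-1)*conj(1) + 4*(0)*conj(1) + 4*(0)*conj(1)]
      = (1/12)[(3) + (-3) + (0) + (0)] = 0/12 = 0
  <chi_rho, chi_2> = (1/12)[1*(3)*conj(1) + 3*(-1)*conj(1) + 4*(0)*conj(exp(2*I*pi/3)) + 4*(0)*conj(exp(-2*I*pi/3))]
      = (1/12)[(3) + (-3) + (0) + (0)] = 0/12 = 0
  <chi_rho, chi_3> = (1/12)[1*(3)*conj(1) + 3*(-1)*conj(1) + 4*(0)*conj(exp(-2*I*pi/3)) + 4*(0)*conj(exp(2*I*pi/3))]
      = (1/12)[(3) + (-3) + (0) + (0)] = 0/12 = 0
  <chi_rho, chi_4> = (1/12)[1*(3)*conj(3) + 3*(-1)*conj(-1) + 4*(0)*conj(0) + 4*(0)*conj(0)]
      = (1/12)[(9) + (3) + (0) + (0)] = 12/12 = 1
(Exp terms are combined using exp(i*s)*conj(exp(i*t)) = exp(i*(s-t)), and sums of them are collapsed using the identity that for every m > 1 the m distinct m-th roots of unity sum to 0, e.g. 1 + exp(2*I*pi/3) + exp(-2*I*pi/3) = 0.)
Dimension check: dim(rho) = sum (mult * dim) = 0*1 + 0*1 + 0*1 + 1*3 = 3 = chi_rho(e) = 3.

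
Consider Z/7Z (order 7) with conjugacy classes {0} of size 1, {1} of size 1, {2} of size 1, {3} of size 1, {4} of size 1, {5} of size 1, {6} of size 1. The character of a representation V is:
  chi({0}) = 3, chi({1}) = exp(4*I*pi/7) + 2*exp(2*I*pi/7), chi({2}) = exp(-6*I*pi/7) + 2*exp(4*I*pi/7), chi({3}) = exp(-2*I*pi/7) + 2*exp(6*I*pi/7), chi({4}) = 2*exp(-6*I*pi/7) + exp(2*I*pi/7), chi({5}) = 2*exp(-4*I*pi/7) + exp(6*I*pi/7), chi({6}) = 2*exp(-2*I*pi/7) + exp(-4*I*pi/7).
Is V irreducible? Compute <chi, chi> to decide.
Not irreducible (reducible): <chi, chi> = 5 > 1.

Derivation: <chi, chi> = (1/|G|) sum_C |C| * |chi(C)|^2 = (1/7)[1*|3|^2 + 1*|exp(4*I*pi/7) + 2*exp(2*I*pi/7)|^2 + 1*|exp(-6*I*pi/7) + 2*exp(4*I*pi/7)|^2 + 1*|exp(-2*I*pi/7) + 2*exp(6*I*pi/7)|^2 + 1*|2*exp(-6*I*pi/7) + exp(2*I*pi/7)|^2 + 1*|2*exp(-4*I*pi/7) + exp(6*I*pi/7)|^2 + 1*|2*exp(-2*I*pi/7) + exp(-4*I*pi/7)|^2]
  = (1/7)[(9) + (5 + 2*exp(-2*I*pi/7) + 2*exp(2*I*pi/7)) + (5 + 2*exp(-4*I*pi/7) + 2*exp(4*I*pi/7)) + (5 + 2*exp(-6*I*pi/7) + 2*exp(6*I*pi/7)) + (5 + 2*exp(-6*I*pi/7) + 2*exp(6*I*pi/7)) + (5 + 2*exp(-4*I*pi/7) + 2*exp(4*I*pi/7)) + (5 + 2*exp(-2*I*pi/7) + 2*exp(2*I*pi/7))] = 35/7 = 5.
(Exp terms are combined using exp(i*s)*conj(exp(i*t)) = exp(i*(s-t)), and sums of them are collapsed using the identity that for every m > 1 the m distinct m-th roots of unity sum to 0, e.g. 1 + exp(2*I*pi/3) + exp(-2*I*pi/3) = 0.)
A character is irreducible iff <chi, chi> = 1, so this representation is reducible.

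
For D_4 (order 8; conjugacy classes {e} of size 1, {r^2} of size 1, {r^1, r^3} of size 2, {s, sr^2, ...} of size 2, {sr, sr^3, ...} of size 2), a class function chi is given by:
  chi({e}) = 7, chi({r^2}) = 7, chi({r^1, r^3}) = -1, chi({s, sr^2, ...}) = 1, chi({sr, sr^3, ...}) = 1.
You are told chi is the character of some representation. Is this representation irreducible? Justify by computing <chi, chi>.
Not irreducible (reducible): <chi, chi> = 13 > 1.

<chi, chi> = (1/|G|) sum_C |C| * |chi(C)|^2 = (1/8)[1*|7|^2 + 1*|7|^2 + 2*|-1|^2 + 2*|1|^2 + 2*|1|^2]
  = (1/8)[(49) + (49) + (2) + (2) + (2)] = 104/8 = 13.
A character is irreducible iff <chi, chi> = 1, so this representation is reducible.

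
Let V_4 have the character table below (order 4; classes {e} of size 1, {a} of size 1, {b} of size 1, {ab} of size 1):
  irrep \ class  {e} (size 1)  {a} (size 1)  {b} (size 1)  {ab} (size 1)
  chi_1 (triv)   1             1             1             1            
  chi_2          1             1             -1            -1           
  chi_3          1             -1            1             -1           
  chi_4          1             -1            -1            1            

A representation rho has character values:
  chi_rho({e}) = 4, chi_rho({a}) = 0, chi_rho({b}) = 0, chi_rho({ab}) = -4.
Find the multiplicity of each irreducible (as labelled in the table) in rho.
Multiplicities: chi_1: 0, chi_2: 2, chi_3: 2, chi_4: 0.

Argument: Use <chi_rho, chi> = (1/|G|) sum_C |C| * chi_rho(C) * conj(chi(C)) with |G| = 4 for each irreducible chi in the table:
  <chi_rho, chi_1> = (1/4)[1*(4)*conj(1) + 1*(0)*conj(1) + 1*(0)*conj(1) + 1*(-4)*conj(1)]
      = (1/4)[(4) + (0) + (0) + (-4)] = 0/4 = 0
  <chi_rho, chi_2> = (1/4)[1*(4)*conj(1) + 1*(0)*conj(1) + 1*(0)*conj(-1) + 1*(-4)*conj(-1)]
      = (1/4)[(4) + (0) + (0) + (4)] = 8/4 = 2
  <chi_rho, chi_3> = (1/4)[1*(4)*conj(1) + 1*(0)*conj(-1) + 1*(0)*conj(1) + 1*(-4)*conj(-1)]
      = (1/4)[(4) + (0) + (0) + (4)] = 8/4 = 2
  <chi_rho, chi_4> = (1/4)[1*(4)*conj(1) + 1*(0)*conj(-1) + 1*(0)*conj(-1) + 1*(-4)*conj(1)]
      = (1/4)[(4) + (0) + (0) + (-4)] = 0/4 = 0
Dimension check: dim(rho) = sum (mult * dim) = 0*1 + 2*1 + 2*1 + 0*1 = 4 = chi_rho(e) = 4.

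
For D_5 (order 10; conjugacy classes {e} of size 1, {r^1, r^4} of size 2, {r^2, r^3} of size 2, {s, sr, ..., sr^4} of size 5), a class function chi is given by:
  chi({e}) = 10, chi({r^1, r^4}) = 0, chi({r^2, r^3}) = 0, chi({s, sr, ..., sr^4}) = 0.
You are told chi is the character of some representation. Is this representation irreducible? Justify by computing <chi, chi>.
Not irreducible (reducible): <chi, chi> = 10 > 1.

Derivation: <chi, chi> = (1/|G|) sum_C |C| * |chi(C)|^2 = (1/10)[1*|10|^2 + 2*|0|^2 + 2*|0|^2 + 5*|0|^2]
  = (1/10)[(100) + (0) + (0) + (0)] = 100/10 = 10.
A character is irreducible iff <chi, chi> = 1, so this representation is reducible.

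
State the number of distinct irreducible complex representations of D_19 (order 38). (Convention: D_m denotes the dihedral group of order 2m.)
11

Explanation: The number of irreducible complex representations of a finite group equals its number of conjugacy classes. D_19 has 11 conjugacy classes ((n+3)/2 for n odd), so D_19 (order 38) has exactly 11 irreducible complex representations.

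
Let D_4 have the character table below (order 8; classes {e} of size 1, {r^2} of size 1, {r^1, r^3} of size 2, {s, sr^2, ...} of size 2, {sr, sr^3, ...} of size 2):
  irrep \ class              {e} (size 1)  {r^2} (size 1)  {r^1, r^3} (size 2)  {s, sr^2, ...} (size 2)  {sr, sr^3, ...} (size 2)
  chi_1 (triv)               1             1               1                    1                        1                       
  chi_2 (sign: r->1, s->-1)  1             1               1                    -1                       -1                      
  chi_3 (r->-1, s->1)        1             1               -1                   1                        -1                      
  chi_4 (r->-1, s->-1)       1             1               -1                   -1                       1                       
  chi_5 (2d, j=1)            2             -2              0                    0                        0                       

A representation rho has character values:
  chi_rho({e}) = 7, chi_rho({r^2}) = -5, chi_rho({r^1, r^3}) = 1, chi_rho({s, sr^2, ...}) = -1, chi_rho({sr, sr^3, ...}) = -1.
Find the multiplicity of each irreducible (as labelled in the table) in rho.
Multiplicities: chi_1: 0, chi_2: 1, chi_3: 0, chi_4: 0, chi_5: 3.

Details: Use <chi_rho, chi> = (1/|G|) sum_C |C| * chi_rho(C) * conj(chi(C)) with |G| = 8 for each irreducible chi in the table:
  <chi_rho, chi_1> = (1/8)[1*(7)*conj(1) + 1*(-5)*conj(1) + 2*(1)*conj(1) + 2*(-1)*conj(1) + 2*(-1)*conj(1)]
      = (1/8)[(7) + (-5) + (2) + (-2) + (-2)] = 0/8 = 0
  <chi_rho, chi_2> = (1/8)[1*(7)*conj(1) + 1*(-5)*conj(1) + 2*(1)*conj(1) + 2*(-1)*conj(-1) + 2*(-1)*conj(-1)]
      = (1/8)[(7) + (-5) + (2) + (2) + (2)] = 8/8 = 1
  <chi_rho, chi_3> = (1/8)[1*(7)*conj(1) + 1*(-5)*conj(1) + 2*(1)*conj(-1) + 2*(-1)*conj(1) + 2*(-1)*conj(-1)]
      = (1/8)[(7) + (-5) + (-2) + (-2) + (2)] = 0/8 = 0
  <chi_rho, chi_4> = (1/8)[1*(7)*conj(1) + 1*(-5)*conj(1) + 2*(1)*conj(-1) + 2*(-1)*conj(-1) + 2*(-1)*conj(1)]
      = (1/8)[(7) + (-5) + (-2) + (2) + (-2)] = 0/8 = 0
  <chi_rho, chi_5> = (1/8)[1*(7)*conj(2) + 1*(-5)*conj(-2) + 2*(1)*conj(0) + 2*(-1)*conj(0) + 2*(-1)*conj(0)]
      = (1/8)[(14) + (10) + (0) + (0) + (0)] = 24/8 = 3
Dimension check: dim(rho) = sum (mult * dim) = 0*1 + 1*1 + 0*1 + 0*1 + 3*2 = 7 = chi_rho(e) = 7.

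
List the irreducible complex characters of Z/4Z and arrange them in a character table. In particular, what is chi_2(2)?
Character table of Z/4Z (irreps indexed chi_0,...,chi_3 with chi_k(m) = zeta_4^(k*m), zeta_4 = exp(2*pi*i/4)):
  irrep \ class  {0} (size 1)  {1} (size 1)  {2} (size 1)  {3} (size 1)
  chi_0          1             1             1             1           
  chi_1          1             I             -1            -I          
  chi_2          1             -1            1             -1          
  chi_3          1             -I            -1            I           

Spot check: chi_2(2) = zeta_4^(2*2) = zeta_4^4 = 1.

Derivation: Z/4Z is abelian, so all 4 irreducible complex representations are 1-dimensional. They are given by chi_k(m) = zeta_4^(k*m) for k = 0,...,3. Row orthogonality: sum_m chi_k(m) conj(chi_l(m)) = 4 * [k = l].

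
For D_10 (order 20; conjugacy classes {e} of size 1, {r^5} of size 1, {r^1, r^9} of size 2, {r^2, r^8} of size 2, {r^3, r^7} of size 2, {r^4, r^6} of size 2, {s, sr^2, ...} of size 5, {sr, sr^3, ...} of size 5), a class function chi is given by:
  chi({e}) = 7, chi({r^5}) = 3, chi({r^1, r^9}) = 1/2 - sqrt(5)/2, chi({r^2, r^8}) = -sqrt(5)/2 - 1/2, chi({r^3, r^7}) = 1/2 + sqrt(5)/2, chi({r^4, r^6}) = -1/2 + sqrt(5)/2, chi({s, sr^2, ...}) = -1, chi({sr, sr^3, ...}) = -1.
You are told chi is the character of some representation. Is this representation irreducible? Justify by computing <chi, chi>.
Not irreducible (reducible): <chi, chi> = 4 > 1.

Explanation: <chi, chi> = (1/|G|) sum_C |C| * |chi(C)|^2 = (1/20)[1*|7|^2 + 1*|3|^2 + 2*|1/2 - sqrt(5)/2|^2 + 2*|-sqrt(5)/2 - 1/2|^2 + 2*|1/2 + sqrt(5)/2|^2 + 2*|-1/2 + sqrt(5)/2|^2 + 5*|-1|^2 + 5*|-1|^2]
  = (1/20)[(49) + (9) + (3 - sqrt(5)) + (sqrt(5) + 3) + (sqrt(5) + 3) + (3 - sqrt(5)) + (5) + (5)] = 80/20 = 4.
A character is irreducible iff <chi, chi> = 1, so this representation is reducible.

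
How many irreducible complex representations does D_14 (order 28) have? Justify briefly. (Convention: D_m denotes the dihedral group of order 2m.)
10

Argument: The number of irreducible complex representations of a finite group equals its number of conjugacy classes. D_14 has 10 conjugacy classes (n/2 + 3 for n even), so D_14 (order 28) has exactly 10 irreducible complex representations.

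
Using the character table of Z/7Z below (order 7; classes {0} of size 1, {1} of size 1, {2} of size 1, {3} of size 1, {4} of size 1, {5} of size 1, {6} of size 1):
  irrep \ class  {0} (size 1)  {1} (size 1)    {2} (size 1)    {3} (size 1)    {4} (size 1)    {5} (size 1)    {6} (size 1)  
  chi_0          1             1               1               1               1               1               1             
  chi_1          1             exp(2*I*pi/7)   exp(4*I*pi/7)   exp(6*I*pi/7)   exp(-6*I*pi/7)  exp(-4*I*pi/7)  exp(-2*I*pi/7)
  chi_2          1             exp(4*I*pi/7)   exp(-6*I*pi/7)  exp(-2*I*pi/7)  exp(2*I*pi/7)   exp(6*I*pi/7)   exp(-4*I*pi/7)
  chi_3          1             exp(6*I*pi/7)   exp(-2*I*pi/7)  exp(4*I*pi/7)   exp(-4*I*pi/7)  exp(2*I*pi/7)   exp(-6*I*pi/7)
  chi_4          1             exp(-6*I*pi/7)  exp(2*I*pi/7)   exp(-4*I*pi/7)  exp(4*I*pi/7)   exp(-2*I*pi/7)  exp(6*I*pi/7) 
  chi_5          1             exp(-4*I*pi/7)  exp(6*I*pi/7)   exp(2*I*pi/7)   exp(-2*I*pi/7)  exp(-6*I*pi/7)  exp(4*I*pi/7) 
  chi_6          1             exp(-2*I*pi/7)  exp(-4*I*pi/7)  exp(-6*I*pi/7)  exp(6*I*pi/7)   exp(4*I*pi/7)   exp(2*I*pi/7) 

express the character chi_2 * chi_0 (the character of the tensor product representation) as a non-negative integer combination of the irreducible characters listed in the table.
chi_2 tensor chi_0 = chi_2 (all other irreducibles have multiplicity 0).

Proof sketch: The character of a tensor product is the pointwise product (chi_2 * chi_0)(C) = chi_2(C) * chi_0(C):
  {0}: (1)*(1), {1}: (exp(4*I*pi/7))*(1), {2}: (exp(-6*I*pi/7))*(1), {3}: (exp(-2*I*pi/7))*(1), {4}: (exp(2*I*pi/7))*(1), {5}: (exp(6*I*pi/7))*(1), {6}: (exp(-4*I*pi/7))*(1)
so (chi_2 * chi_0) takes values
  {0} -> 1, {1} -> exp(4*I*pi/7), {2} -> exp(-6*I*pi/7), {3} -> exp(-2*I*pi/7), {4} -> exp(2*I*pi/7), {5} -> exp(6*I*pi/7), {6} -> exp(-4*I*pi/7).
Now take the inner product of this character with each irreducible chi from the table, <chi_2*chi_0, chi> = (1/7) sum_C |C| (chi_2*chi_0)(C) conj(chi(C)):
  <chi_2*chi_0, chi_0> = (1/7)[1*(1)*conj(1) + 1*(exp(4*I*pi/7))*conj(1) + 1*(exp(-6*I*pi/7))*conj(1) + 1*(exp(-2*I*pi/7))*conj(1) + 1*(exp(2*I*pi/7))*conj(1) + 1*(exp(6*I*pi/7))*conj(1) + 1*(exp(-4*I*pi/7))*conj(1)]
      = (1/7)[(1) + (exp(4*I*pi/7)) + (exp(-6*I*pi/7)) + (exp(-2*I*pi/7)) + (exp(2*I*pi/7)) + (exp(6*I*pi/7)) + (exp(-4*I*pi/7))] = 0/7 = 0
  <chi_2*chi_0, chi_1> = (1/7)[1*(1)*conj(1) + 1*(exp(4*I*pi/7))*conj(exp(2*I*pi/7)) + 1*(exp(-6*I*pi/7))*conj(exp(4*I*pi/7)) + 1*(exp(-2*I*pi/7))*conj(exp(6*I*pi/7)) + 1*(exp(2*I*pi/7))*conj(exp(-6*I*pi/7)) + 1*(exp(6*I*pi/7))*conj(exp(-4*I*pi/7)) + 1*(exp(-4*I*pi/7))*conj(exp(-2*I*pi/7))]
      = (1/7)[(1) + (exp(2*I*pi/7)) + (exp(4*I*pi/7)) + (exp(6*I*pi/7)) + (exp(-6*I*pi/7)) + (exp(-4*I*pi/7)) + (exp(-2*I*pi/7))] = 0/7 = 0
  <chi_2*chi_0, chi_2> = (1/7)[1*(1)*conj(1) + 1*(exp(4*I*pi/7))*conj(exp(4*I*pi/7)) + 1*(exp(-6*I*pi/7))*conj(exp(-6*I*pi/7)) + 1*(exp(-2*I*pi/7))*conj(exp(-2*I*pi/7)) + 1*(exp(2*I*pi/7))*conj(exp(2*I*pi/7)) + 1*(exp(6*I*pi/7))*conj(exp(6*I*pi/7)) + 1*(exp(-4*I*pi/7))*conj(exp(-4*I*pi/7))]
      = (1/7)[(1) + (1) + (1) + (1) + (1) + (1) + (1)] = 7/7 = 1
  <chi_2*chi_0, chi_3> = (1/7)[1*(1)*conj(1) + 1*(exp(4*I*pi/7))*conj(exp(6*I*pi/7)) + 1*(exp(-6*I*pi/7))*conj(exp(-2*I*pi/7)) + 1*(exp(-2*I*pi/7))*conj(exp(4*I*pi/7)) + 1*(exp(2*I*pi/7))*conj(exp(-4*I*pi/7)) + 1*(exp(6*I*pi/7))*conj(exp(2*I*pi/7)) + 1*(exp(-4*I*pi/7))*conj(exp(-6*I*pi/7))]
      = (1/7)[(1) + (exp(-2*I*pi/7)) + (exp(-4*I*pi/7)) + (exp(-6*I*pi/7)) + (exp(6*I*pi/7)) + (exp(4*I*pi/7)) + (exp(2*I*pi/7))] = 0/7 = 0
  <chi_2*chi_0, chi_4> = (1/7)[1*(1)*conj(1) + 1*(exp(4*I*pi/7))*conj(exp(-6*I*pi/7)) + 1*(exp(-6*I*pi/7))*conj(exp(2*I*pi/7)) + 1*(exp(-2*I*pi/7))*conj(exp(-4*I*pi/7)) + 1*(exp(2*I*pi/7))*conj(exp(4*I*pi/7)) + 1*(exp(6*I*pi/7))*conj(exp(-2*I*pi/7)) + 1*(exp(-4*I*pi/7))*conj(exp(6*I*pi/7))]
      = (1/7)[(1) + (exp(-4*I*pi/7)) + (exp(6*I*pi/7)) + (exp(2*I*pi/7)) + (exp(-2*I*pi/7)) + (exp(-6*I*pi/7)) + (exp(4*I*pi/7))] = 0/7 = 0
  <chi_2*chi_0, chi_5> = (1/7)[1*(1)*conj(1) + 1*(exp(4*I*pi/7))*conj(exp(-4*I*pi/7)) + 1*(exp(-6*I*pi/7))*conj(exp(6*I*pi/7)) + 1*(exp(-2*I*pi/7))*conj(exp(2*I*pi/7)) + 1*(exp(2*I*pi/7))*conj(exp(-2*I*pi/7)) + 1*(exp(6*I*pi/7))*conj(exp(-6*I*pi/7)) + 1*(exp(-4*I*pi/7))*conj(exp(4*I*pi/7))]
      = (1/7)[(1) + (exp(-6*I*pi/7)) + (exp(2*I*pi/7)) + (exp(-4*I*pi/7)) + (exp(4*I*pi/7)) + (exp(-2*I*pi/7)) + (exp(6*I*pi/7))] = 0/7 = 0
  <chi_2*chi_0, chi_6> = (1/7)[1*(1)*conj(1) + 1*(exp(4*I*pi/7))*conj(exp(-2*I*pi/7)) + 1*(exp(-6*I*pi/7))*conj(exp(-4*I*pi/7)) + 1*(exp(-2*I*pi/7))*conj(exp(-6*I*pi/7)) + 1*(exp(2*I*pi/7))*conj(exp(6*I*pi/7)) + 1*(exp(6*I*pi/7))*conj(exp(4*I*pi/7)) + 1*(exp(-4*I*pi/7))*conj(exp(2*I*pi/7))]
      = (1/7)[(1) + (exp(6*I*pi/7)) + (exp(-2*I*pi/7)) + (exp(4*I*pi/7)) + (exp(-4*I*pi/7)) + (exp(2*I*pi/7)) + (exp(-6*I*pi/7))] = 0/7 = 0
(Exp terms are combined using exp(i*s)*conj(exp(i*t)) = exp(i*(s-t)), and sums of them are collapsed using the identity that for every m > 1 the m distinct m-th roots of unity sum to 0, e.g. 1 + exp(2*I*pi/3) + exp(-2*I*pi/3) = 0.)
Hence the multiplicities are chi_2: 1. Dimension check: dim(chi_2)*dim(chi_0) = 1*1 = 1 and sum (mult * dim) = 1*1 = 1.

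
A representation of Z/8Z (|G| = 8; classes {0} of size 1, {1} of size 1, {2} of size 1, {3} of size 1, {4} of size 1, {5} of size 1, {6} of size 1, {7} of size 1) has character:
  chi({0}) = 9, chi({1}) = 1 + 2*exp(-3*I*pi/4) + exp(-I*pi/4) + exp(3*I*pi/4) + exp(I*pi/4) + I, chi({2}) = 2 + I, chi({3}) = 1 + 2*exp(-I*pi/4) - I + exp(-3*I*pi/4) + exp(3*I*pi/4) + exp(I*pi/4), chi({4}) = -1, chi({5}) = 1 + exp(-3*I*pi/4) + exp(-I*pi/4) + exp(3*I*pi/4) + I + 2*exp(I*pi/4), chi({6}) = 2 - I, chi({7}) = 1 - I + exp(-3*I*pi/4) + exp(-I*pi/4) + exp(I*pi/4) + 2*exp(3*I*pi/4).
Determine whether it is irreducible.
Not irreducible (reducible): <chi, chi> = 13 > 1.

Argument: <chi, chi> = (1/|G|) sum_C |C| * |chi(C)|^2 = (1/8)[1*|9|^2 + 1*|1 + 2*exp(-3*I*pi/4) + exp(-I*pi/4) + exp(3*I*pi/4) + exp(I*pi/4) + I|^2 + 1*|2 + I|^2 + 1*|1 + 2*exp(-I*pi/4) - I + exp(-3*I*pi/4) + exp(3*I*pi/4) + exp(I*pi/4)|^2 + 1*|-1|^2 + 1*|1 + exp(-3*I*pi/4) + exp(-I*pi/4) + exp(3*I*pi/4) + I + 2*exp(I*pi/4)|^2 + 1*|2 - I|^2 + 1*|1 - I + exp(-3*I*pi/4) + exp(-I*pi/4) + exp(I*pi/4) + 2*exp(3*I*pi/4)|^2]
  = (1/8)[(81) + (3 + 4*exp(-3*I*pi/4) + exp(-I*pi/4) + 2*exp(I*pi/4) + 3*exp(3*I*pi/4)) + (5) + (3 + 3*exp(-I*pi/4) + 2*exp(-3*I*pi/4) + exp(3*I*pi/4) + 4*exp(I*pi/4)) + (1) + (3 + 3*exp(-I*pi/4) + 2*exp(-3*I*pi/4) + exp(3*I*pi/4) + 4*exp(I*pi/4)) + (5) + (3 + 4*exp(-3*I*pi/4) + exp(-I*pi/4) + 2*exp(I*pi/4) + 3*exp(3*I*pi/4))] = 104/8 = 13.
(Exp terms are combined using exp(i*s)*conj(exp(i*t)) = exp(i*(s-t)), and sums of them are collapsed using the identity that for every m > 1 the m distinct m-th roots of unity sum to 0, e.g. 1 + exp(2*I*pi/3) + exp(-2*I*pi/3) = 0.)
A character is irreducible iff <chi, chi> = 1, so this representation is reducible.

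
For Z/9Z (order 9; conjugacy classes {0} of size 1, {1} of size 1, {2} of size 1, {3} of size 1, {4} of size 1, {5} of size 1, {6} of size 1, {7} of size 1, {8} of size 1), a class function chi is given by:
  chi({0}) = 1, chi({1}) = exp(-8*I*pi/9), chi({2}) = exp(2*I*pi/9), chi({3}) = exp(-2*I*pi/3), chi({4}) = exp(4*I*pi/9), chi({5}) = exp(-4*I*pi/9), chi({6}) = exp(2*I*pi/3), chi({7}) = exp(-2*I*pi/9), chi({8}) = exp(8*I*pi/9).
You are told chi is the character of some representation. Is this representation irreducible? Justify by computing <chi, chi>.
Irreducible: <chi, chi> = 1.

Explanation: <chi, chi> = (1/|G|) sum_C |C| * |chi(C)|^2 = (1/9)[1*|1|^2 + 1*|exp(-8*I*pi/9)|^2 + 1*|exp(2*I*pi/9)|^2 + 1*|exp(-2*I*pi/3)|^2 + 1*|exp(4*I*pi/9)|^2 + 1*|exp(-4*I*pi/9)|^2 + 1*|exp(2*I*pi/3)|^2 + 1*|exp(-2*I*pi/9)|^2 + 1*|exp(8*I*pi/9)|^2]
  = (1/9)[(1) + (1) + (1) + (1) + (1) + (1) + (1) + (1) + (1)] = 9/9 = 1.
(Exp terms are combined using exp(i*s)*conj(exp(i*t)) = exp(i*(s-t)), and sums of them are collapsed using the identity that for every m > 1 the m distinct m-th roots of unity sum to 0, e.g. 1 + exp(2*I*pi/3) + exp(-2*I*pi/3) = 0.)
A character is irreducible iff <chi, chi> = 1, so this representation is irreducible.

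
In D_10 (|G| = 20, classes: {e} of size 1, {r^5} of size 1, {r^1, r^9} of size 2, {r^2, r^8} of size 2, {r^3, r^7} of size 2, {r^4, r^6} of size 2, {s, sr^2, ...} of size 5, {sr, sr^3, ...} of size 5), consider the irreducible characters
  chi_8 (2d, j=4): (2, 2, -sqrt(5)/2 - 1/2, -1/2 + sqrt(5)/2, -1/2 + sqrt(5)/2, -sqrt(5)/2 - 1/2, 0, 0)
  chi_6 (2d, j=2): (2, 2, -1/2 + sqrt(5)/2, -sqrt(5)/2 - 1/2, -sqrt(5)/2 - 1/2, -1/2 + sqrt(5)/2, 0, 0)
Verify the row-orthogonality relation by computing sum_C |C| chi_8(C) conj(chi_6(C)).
Sum = 0; so <chi_8, chi_6> = 0 (distinct irreducibles are orthogonal).

Why: Compute term by term over conjugacy classes (|C| * chi_8(C) * conj(chi_6(C))):
  1*(2)*conj(2) + 1*(2)*conj(2) + 2*(-sqrt(5)/2 - 1/2)*conj(-1/2 + sqrt(5)/2) + 2*(-1/2 + sqrt(5)/2)*conj(-sqrt(5)/2 - 1/2) + 2*(-1/2 + sqrt(5)/2)*conj(-sqrt(5)/2 - 1/2) + 2*(-sqrt(5)/2 - 1/2)*conj(-1/2 + sqrt(5)/2) + 5*(0)*conj(0) + 5*(0)*conj(0)
  = (4) + (4) + (-2) + (-2) + (-2) + (-2) + (0) + (0)
  = 0.
Dividing by |G| = 20 gives 0/20 = 0, matching the row-orthogonality relation <chi_8, chi_6> = [chi_8 = chi_6].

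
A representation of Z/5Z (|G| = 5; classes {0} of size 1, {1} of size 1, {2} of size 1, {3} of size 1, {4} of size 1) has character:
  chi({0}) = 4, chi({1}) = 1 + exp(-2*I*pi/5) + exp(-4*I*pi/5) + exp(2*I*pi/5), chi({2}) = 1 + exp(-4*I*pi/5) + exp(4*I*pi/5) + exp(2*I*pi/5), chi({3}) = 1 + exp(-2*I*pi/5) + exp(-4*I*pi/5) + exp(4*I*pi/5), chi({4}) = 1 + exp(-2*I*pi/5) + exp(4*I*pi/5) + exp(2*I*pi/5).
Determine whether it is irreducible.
Not irreducible (reducible): <chi, chi> = 4 > 1.

Derivation: <chi, chi> = (1/|G|) sum_C |C| * |chi(C)|^2 = (1/5)[1*|4|^2 + 1*|1 + exp(-2*I*pi/5) + exp(-4*I*pi/5) + exp(2*I*pi/5)|^2 + 1*|1 + exp(-4*I*pi/5) + exp(4*I*pi/5) + exp(2*I*pi/5)|^2 + 1*|1 + exp(-2*I*pi/5) + exp(-4*I*pi/5) + exp(4*I*pi/5)|^2 + 1*|1 + exp(-2*I*pi/5) + exp(4*I*pi/5) + exp(2*I*pi/5)|^2]
  = (1/5)[(16) + (1) + (1) + (1) + (1)] = 20/5 = 4.
(Exp terms are combined using exp(i*s)*conj(exp(i*t)) = exp(i*(s-t)), and sums of them are collapsed using the identity that for every m > 1 the m distinct m-th roots of unity sum to 0, e.g. 1 + exp(2*I*pi/3) + exp(-2*I*pi/3) = 0.)
A character is irreducible iff <chi, chi> = 1, so this representation is reducible.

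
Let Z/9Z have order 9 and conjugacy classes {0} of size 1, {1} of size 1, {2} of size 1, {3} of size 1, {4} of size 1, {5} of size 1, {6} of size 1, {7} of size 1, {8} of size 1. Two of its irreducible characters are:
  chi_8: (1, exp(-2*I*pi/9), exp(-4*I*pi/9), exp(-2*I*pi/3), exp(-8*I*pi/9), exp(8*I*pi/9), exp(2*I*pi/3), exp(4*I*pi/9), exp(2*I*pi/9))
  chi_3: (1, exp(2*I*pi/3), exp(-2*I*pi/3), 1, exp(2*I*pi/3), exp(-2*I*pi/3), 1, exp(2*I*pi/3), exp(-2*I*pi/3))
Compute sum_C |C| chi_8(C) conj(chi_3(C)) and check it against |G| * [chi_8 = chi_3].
Sum = 0; so <chi_8, chi_3> = 0 (distinct irreducibles are orthogonal).

Proof sketch: Compute term by term over conjugacy classes (|C| * chi_8(C) * conj(chi_3(C))):
  1*(1)*conj(1) + 1*(exp(-2*I*pi/9))*conj(exp(2*I*pi/3)) + 1*(exp(-4*I*pi/9))*conj(exp(-2*I*pi/3)) + 1*(exp(-2*I*pi/3))*conj(1) + 1*(exp(-8*I*pi/9))*conj(exp(2*I*pi/3)) + 1*(exp(8*I*pi/9))*conj(exp(-2*I*pi/3)) + 1*(exp(2*I*pi/3))*conj(1) + 1*(exp(4*I*pi/9))*conj(exp(2*I*pi/3)) + 1*(exp(2*I*pi/9))*conj(exp(-2*I*pi/3))
  = (1) + (exp(-8*I*pi/9)) + (exp(2*I*pi/9)) + (exp(-2*I*pi/3)) + (exp(4*I*pi/9)) + (exp(-4*I*pi/9)) + (exp(2*I*pi/3)) + (exp(-2*I*pi/9)) + (exp(8*I*pi/9))
  = 0.
(Exp terms are combined using exp(i*s)*conj(exp(i*t)) = exp(i*(s-t)), and sums of them are collapsed using the identity that for every m > 1 the m distinct m-th roots of unity sum to 0, e.g. 1 + exp(2*I*pi/3) + exp(-2*I*pi/3) = 0.)
Dividing by |G| = 9 gives 0/9 = 0, matching the row-orthogonality relation <chi_8, chi_3> = [chi_8 = chi_3].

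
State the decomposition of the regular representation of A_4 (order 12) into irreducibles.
Each irreducible V_i of dimension d_i appears with multiplicity d_i, i.e. rho_reg = (direct sum over all irreducibles V_i) d_i V_i. The irreducible dimensions for A_4 are 1, 1, 1, 3: 3 irreducibles of dimension 1, each with multiplicity 1; 1 irreducible of dimension 3, with multiplicity 3. Total dimension 3*1*1 + 1*3*3 = 12 = |G|.

Solution. General theorem: in the regular representation of a finite group G, each irreducible appears with multiplicity equal to its dimension. Check: dim(rho_reg) = sum d_i^2 = 1 + 1 + 1 + 9 = 12 = |G|.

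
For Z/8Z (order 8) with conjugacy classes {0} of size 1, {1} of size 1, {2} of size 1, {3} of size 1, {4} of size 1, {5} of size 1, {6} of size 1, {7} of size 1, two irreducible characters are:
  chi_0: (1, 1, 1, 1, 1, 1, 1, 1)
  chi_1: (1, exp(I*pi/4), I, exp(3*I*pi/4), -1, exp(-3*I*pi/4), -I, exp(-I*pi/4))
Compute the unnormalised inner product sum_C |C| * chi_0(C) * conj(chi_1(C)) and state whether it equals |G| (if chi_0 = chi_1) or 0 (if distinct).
Sum = 0; so <chi_0, chi_1> = 0 (distinct irreducibles are orthogonal).

Derivation: Compute term by term over conjugacy classes (|C| * chi_0(C) * conj(chi_1(C))):
  1*(1)*conj(1) + 1*(1)*conj(exp(I*pi/4)) + 1*(1)*conj(I) + 1*(1)*conj(exp(3*I*pi/4)) + 1*(1)*conj(-1) + 1*(1)*conj(exp(-3*I*pi/4)) + 1*(1)*conj(-I) + 1*(1)*conj(exp(-I*pi/4))
  = (1) + (exp(-I*pi/4)) + (-I) + (exp(-3*I*pi/4)) + (-1) + (exp(3*I*pi/4)) + (I) + (exp(I*pi/4))
  = 0.
(Exp terms are combined using exp(i*s)*conj(exp(i*t)) = exp(i*(s-t)), and sums of them are collapsed using the identity that for every m > 1 the m distinct m-th roots of unity sum to 0, e.g. 1 + exp(2*I*pi/3) + exp(-2*I*pi/3) = 0.)
Dividing by |G| = 8 gives 0/8 = 0, matching the row-orthogonality relation <chi_0, chi_1> = [chi_0 = chi_1].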